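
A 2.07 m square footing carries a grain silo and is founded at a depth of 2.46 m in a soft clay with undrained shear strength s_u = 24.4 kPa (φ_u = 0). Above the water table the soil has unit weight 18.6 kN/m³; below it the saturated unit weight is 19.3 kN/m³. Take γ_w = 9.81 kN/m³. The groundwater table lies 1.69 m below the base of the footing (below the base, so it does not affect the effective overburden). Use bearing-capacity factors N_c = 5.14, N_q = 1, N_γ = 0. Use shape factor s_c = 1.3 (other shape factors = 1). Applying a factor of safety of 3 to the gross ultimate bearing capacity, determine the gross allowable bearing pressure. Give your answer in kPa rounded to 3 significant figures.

Effective surcharge at the founding depth q = γ·D_f = 18.6 × 2.46 = 45.756 kPa.
q_ult = c·N_c·s_c + q·N_q
     = 24.4 × 5.14 × 1.3 + 45.756 × 1
     = 163.04 + 45.756 = 208.8 kPa.
q_all = q_ult / FS = 208.8 / 3 = 69.599 kPa.

q_all ≈ 69.6 kPa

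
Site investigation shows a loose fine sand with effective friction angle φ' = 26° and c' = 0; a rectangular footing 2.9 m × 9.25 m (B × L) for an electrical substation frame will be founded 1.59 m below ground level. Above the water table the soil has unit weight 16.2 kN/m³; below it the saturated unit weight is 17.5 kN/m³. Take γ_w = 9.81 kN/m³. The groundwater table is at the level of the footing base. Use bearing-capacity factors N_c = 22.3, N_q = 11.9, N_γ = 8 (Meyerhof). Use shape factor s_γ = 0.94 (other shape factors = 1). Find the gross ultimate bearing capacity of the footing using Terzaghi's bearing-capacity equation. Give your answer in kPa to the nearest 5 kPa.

q = γ·D_f = 16.2 × 1.59 = 25.758 kPa.
For the ½γBN_γ term take γ' = 17.5 − 9.81 = 7.69 kN/m³ (soil below base is submerged).
q·N_q = 25.758 × 11.9 = 306.52 kPa
0.5·γ·B·N_γ·s_γ = 0.5 × 7.69 × 2.9 × 8 × 0.94 = 83.852 kPa
q_ult = 306.52 + 83.852 = 390.37 kPa.

q_ult ≈ 390 kPa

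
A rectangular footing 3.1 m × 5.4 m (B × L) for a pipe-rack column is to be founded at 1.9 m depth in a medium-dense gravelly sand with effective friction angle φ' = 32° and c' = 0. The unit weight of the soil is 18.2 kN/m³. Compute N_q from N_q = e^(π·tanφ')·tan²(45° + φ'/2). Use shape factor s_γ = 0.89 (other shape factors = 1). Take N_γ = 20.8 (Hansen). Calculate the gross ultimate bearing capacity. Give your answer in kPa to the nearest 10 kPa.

tan32° = 0.6249, so N_q = e^(π×0.6249)·tan²(61°) = 7.121 × 3.255 = 23.18.
Overburden at base level: q = 18.2 × 1.9 = 34.58 kPa.
Surcharge term q·N_q = 34.58 × 23.177 = 801.45 kPa; self-weight term 0.5·γ·B·N_γ·s_γ = 0.5 × 18.2 × 3.1 × 20.8 × 0.89 = 522.22 kPa.
q_ult = 801.45 + 522.22 = 1323.7 kPa.

q_ult ≈ 1320 kPa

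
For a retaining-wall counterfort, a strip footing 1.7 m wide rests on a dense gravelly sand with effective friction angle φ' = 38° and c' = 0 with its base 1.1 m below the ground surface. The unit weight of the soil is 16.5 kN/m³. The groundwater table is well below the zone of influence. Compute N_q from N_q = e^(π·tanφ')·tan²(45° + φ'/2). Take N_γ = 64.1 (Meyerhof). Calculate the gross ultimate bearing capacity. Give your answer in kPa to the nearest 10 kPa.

tan38° = 0.7813, so N_q = e^(π×0.7813)·tan²(64°) = 11.64 × 4.204 = 48.93.
Effective surcharge at the founding depth q = γ·D_f = 16.5 × 1.1 = 18.15 kPa.
q_ult = q·N_q + 0.5·γ·B·N_γ
     = 18.15 × 48.933 + 0.5 × 16.5 × 1.7 × 64.1
     = 888.14 + 899 = 1787.1 kPa.

q_ult ≈ 1790 kPa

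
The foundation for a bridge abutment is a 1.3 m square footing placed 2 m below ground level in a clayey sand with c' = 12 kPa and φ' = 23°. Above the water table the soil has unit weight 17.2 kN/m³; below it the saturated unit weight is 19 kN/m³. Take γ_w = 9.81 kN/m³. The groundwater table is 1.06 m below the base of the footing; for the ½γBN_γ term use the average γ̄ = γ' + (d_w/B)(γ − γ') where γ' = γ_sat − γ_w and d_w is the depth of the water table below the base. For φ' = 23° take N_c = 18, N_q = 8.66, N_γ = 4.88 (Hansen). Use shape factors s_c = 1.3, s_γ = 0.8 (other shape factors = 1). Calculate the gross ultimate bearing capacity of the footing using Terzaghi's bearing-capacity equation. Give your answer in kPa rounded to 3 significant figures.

q = γ·D_f = 17.2 × 2 = 34.4 kPa.
γ' = 9.19 kN/m³; averaging over the depth B below the base, γ̄ = γ' + (d_w/B)(γ − γ') = 15.721 kN/m³.
c·N_c·s_c = 12 × 18 × 1.3 = 280.8 kPa
q·N_q = 34.4 × 8.66 = 297.9 kPa
0.5·γ·B·N_γ·s_γ = 0.5 × 15.721 × 1.3 × 4.88 × 0.8 = 39.894 kPa
q_ult = 280.8 + 297.9 + 39.894 = 618.6 kPa.

q_ult ≈ 619 kPa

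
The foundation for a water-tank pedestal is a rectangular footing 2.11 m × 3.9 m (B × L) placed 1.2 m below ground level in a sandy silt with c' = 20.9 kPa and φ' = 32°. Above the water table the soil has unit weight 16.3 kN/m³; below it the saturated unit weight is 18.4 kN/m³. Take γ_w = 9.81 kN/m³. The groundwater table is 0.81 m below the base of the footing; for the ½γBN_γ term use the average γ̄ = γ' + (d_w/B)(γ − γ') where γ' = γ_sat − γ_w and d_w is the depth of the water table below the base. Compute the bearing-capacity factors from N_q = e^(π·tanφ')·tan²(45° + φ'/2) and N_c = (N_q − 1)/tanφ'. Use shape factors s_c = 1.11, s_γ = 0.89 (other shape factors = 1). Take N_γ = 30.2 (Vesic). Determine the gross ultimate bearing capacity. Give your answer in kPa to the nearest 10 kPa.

q_ult ≈ 1600 kPa

tan32° = 0.6249, so N_q = e^(π×0.6249)·tan²(61°) = 7.121 × 3.255 = 23.18.
N_c = (23.18 − 1)/tan32° = 35.49.
q = γ·D_f = 16.3 × 1.2 = 19.56 kPa.
γ' = 8.59 kN/m³; averaging over the depth B below the base, γ̄ = γ' + (d_w/B)(γ − γ') = 11.55 kN/m³.
c·N_c·s_c = 20.9 × 35.49 × 1.11 = 823.34 kPa
q·N_q = 19.56 × 23.177 = 453.34 kPa
0.5·γ·B·N_γ·s_γ = 0.5 × 11.55 × 2.11 × 30.2 × 0.89 = 327.51 kPa
q_ult = 823.34 + 453.34 + 327.51 = 1604.2 kPa.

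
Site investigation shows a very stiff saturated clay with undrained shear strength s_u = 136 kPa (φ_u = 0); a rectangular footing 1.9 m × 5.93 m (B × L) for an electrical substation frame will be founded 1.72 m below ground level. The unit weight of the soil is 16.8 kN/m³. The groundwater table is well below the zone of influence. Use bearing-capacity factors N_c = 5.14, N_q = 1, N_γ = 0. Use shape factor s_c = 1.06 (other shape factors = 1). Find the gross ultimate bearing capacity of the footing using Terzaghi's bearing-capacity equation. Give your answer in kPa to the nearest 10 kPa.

Overburden at base level: q = 16.8 × 1.72 = 28.896 kPa.
Cohesion term c·N_c·s_c = 136 × 5.14 × 1.06 = 740.98 kPa; surcharge term q·N_q = 28.896 × 1 = 28.896 kPa.
q_ult = 740.98 + 28.896 = 769.88 kPa.

q_ult ≈ 770 kPa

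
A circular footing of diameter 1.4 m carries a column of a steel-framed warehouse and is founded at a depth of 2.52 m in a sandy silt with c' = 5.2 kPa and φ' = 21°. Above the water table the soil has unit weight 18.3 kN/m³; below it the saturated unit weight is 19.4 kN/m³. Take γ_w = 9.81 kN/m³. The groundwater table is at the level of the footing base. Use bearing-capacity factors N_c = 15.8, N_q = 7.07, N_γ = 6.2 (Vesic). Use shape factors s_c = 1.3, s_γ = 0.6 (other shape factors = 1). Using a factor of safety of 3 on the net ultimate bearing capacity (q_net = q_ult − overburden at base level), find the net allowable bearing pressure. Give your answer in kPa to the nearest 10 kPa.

q = γ·D_f = 18.3 × 2.52 = 46.116 kPa.
For the ½γBN_γ term take γ' = 19.4 − 9.81 = 9.59 kN/m³ (soil below base is submerged).
c·N_c·s_c = 5.2 × 15.8 × 1.3 = 106.81 kPa
q·N_q = 46.116 × 7.07 = 326.04 kPa
0.5·γ·B·N_γ·s_γ = 0.5 × 9.59 × 1.4 × 6.2 × 0.6 = 24.972 kPa
q_ult = 106.81 + 326.04 + 24.972 = 457.82 kPa.
q_net = 457.82 − 46.116 = 411.7 kPa.
q_all(net) = 411.7 / 3 = 137.23 kPa.

q_all(net) ≈ 140 kPa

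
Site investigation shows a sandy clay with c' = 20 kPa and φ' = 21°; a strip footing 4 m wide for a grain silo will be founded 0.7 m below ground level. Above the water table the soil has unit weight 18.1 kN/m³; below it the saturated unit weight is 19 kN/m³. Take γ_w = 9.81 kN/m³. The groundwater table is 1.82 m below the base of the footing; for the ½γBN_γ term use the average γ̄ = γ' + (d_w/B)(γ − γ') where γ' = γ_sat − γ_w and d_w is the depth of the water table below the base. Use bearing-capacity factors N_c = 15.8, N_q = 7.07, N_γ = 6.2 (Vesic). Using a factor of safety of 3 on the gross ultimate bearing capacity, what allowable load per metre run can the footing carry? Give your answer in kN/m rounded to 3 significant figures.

Overburden at base level: q = 18.1 × 0.7 = 12.67 kPa.
The water table is 1.82 m below the base (< B = 4 m), so the ½γBN_γ term uses γ̄ = γ' + (d_w/B)(γ − γ') = 9.19 + (1.82/4)(18.1 − 9.19) = 13.244 kN/m³.
Cohesion term c·N_c = 20 × 15.8 = 316 kPa; surcharge term q·N_q = 12.67 × 7.07 = 89.577 kPa; self-weight term 0.5·γ·B·N_γ = 0.5 × 13.244 × 4 × 6.2 = 164.23 kPa.
q_ult = 316 + 89.577 + 164.23 = 569.8 kPa.
Gross allowable pressure q_all = 569.8 / 3 = 189.93 kPa.
Allowable wall load = q_all × B = 189.93 × 4 = 759.74 kN per metre run.

≈ 760 kN/m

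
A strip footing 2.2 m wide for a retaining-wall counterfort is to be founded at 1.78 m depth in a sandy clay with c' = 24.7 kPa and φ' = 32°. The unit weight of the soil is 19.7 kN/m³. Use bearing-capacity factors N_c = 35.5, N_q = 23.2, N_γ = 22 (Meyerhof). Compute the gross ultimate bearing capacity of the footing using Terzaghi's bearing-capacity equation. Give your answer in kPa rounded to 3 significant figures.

q_ult ≈ 2170 kPa

Overburden at base level: q = 19.7 × 1.78 = 35.066 kPa.
Cohesion term c·N_c = 24.7 × 35.5 = 876.85 kPa; surcharge term q·N_q = 35.066 × 23.2 = 813.53 kPa; self-weight term 0.5·γ·B·N_γ = 0.5 × 19.7 × 2.2 × 22 = 476.74 kPa.
q_ult = 876.85 + 813.53 + 476.74 = 2167.1 kPa.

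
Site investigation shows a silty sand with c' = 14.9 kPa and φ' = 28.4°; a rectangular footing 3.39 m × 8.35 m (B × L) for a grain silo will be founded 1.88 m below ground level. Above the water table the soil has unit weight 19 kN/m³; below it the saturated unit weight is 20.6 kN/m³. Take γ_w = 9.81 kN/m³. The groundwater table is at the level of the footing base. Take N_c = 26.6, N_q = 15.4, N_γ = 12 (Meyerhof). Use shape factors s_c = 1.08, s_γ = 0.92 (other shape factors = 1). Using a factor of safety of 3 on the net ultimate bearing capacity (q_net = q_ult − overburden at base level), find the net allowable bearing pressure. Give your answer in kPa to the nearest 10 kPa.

q = γ·D_f = 19 × 1.88 = 35.72 kPa.
For the ½γBN_γ term take γ' = 20.6 − 9.81 = 10.79 kN/m³ (soil below base is submerged).
c·N_c·s_c = 14.9 × 26.6 × 1.08 = 428.05 kPa
q·N_q = 35.72 × 15.4 = 550.09 kPa
0.5·γ·B·N_γ·s_γ = 0.5 × 10.79 × 3.39 × 12 × 0.92 = 201.91 kPa
q_ult = 428.05 + 550.09 + 201.91 = 1180 kPa.
q_net = 1180 − 35.72 = 1144.3 kPa.
q_all(net) = 1144.3 / 3 = 381.44 kPa.

q_all(net) ≈ 380 kPa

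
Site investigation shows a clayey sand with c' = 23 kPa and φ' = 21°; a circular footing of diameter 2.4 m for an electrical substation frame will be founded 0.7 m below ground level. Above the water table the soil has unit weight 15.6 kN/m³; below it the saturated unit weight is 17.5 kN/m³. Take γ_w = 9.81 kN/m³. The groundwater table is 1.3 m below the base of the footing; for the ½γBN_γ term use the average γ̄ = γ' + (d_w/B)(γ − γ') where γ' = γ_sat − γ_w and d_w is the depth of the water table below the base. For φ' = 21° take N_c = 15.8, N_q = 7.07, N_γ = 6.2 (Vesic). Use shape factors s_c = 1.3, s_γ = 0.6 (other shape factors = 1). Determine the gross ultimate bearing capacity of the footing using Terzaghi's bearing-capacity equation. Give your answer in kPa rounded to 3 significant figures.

q_ult ≈ 603 kPa

Effective surcharge at the founding depth q = γ·D_f = 15.6 × 0.7 = 10.92 kPa.
With d_w = 1.3 m < B, γ̄ = 7.69 + (1.3/2.4) × (15.6 − 7.69) = 11.975 kN/m³.
q_ult = c·N_c·s_c + q·N_q + 0.5·γ·B·N_γ·s_γ
     = 23 × 15.8 × 1.3 + 10.92 × 7.07 + 0.5 × 11.975 × 2.4 × 6.2 × 0.6
     = 472.42 + 77.204 + 53.455 = 603.08 kPa.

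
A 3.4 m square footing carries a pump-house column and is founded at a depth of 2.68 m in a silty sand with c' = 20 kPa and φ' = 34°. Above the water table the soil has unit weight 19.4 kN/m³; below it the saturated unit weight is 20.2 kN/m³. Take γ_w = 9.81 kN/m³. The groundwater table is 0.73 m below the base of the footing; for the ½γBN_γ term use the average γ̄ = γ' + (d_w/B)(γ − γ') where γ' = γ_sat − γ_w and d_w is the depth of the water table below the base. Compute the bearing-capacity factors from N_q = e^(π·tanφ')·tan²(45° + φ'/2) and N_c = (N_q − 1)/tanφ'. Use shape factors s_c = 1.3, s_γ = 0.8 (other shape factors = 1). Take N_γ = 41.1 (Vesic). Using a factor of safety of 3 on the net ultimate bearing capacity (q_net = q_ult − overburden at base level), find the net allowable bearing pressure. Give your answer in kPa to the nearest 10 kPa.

q_all(net) ≈ 1090 kPa

N_q = e^(π·tan34°)·tan²(62°) = 29.44; N_c = (N_q − 1)/tanφ' = 42.16.
q = γ·D_f = 19.4 × 2.68 = 51.992 kPa.
γ' = 10.39 kN/m³; averaging over the depth B below the base, γ̄ = γ' + (d_w/B)(γ − γ') = 12.324 kN/m³.
c·N_c·s_c = 20 × 42.164 × 1.3 = 1096.3 kPa
q·N_q = 51.992 × 29.44 = 1530.6 kPa
0.5·γ·B·N_γ·s_γ = 0.5 × 12.324 × 3.4 × 41.1 × 0.8 = 688.89 kPa
q_ult = 1096.3 + 1530.6 + 688.89 = 3315.8 kPa.
q_net = 3315.8 − 51.992 = 3263.8 kPa.
q_all(net) = 3263.8 / 3 = 1087.9 kPa.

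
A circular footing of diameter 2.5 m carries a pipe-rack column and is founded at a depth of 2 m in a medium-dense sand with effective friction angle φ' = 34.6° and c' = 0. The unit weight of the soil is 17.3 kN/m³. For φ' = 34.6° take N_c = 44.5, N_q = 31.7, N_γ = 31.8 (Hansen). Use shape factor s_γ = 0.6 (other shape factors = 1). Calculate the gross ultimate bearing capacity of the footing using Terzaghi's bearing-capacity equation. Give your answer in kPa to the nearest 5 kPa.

q = γ·D_f = 17.3 × 2 = 34.6 kPa.
q·N_q = 34.6 × 31.7 = 1096.8 kPa
0.5·γ·B·N_γ·s_γ = 0.5 × 17.3 × 2.5 × 31.8 × 0.6 = 412.61 kPa
q_ult = 1096.8 + 412.61 = 1509.4 kPa.

q_ult ≈ 1510 kPa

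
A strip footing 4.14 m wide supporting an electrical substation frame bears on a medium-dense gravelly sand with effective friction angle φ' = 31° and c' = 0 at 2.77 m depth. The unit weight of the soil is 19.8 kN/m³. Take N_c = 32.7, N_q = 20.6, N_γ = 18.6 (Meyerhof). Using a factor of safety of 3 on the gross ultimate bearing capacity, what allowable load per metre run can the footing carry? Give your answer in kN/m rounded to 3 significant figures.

Overburden at base level: q = 19.8 × 2.77 = 54.846 kPa.
Surcharge term q·N_q = 54.846 × 20.6 = 1129.8 kPa; self-weight term 0.5·γ·B·N_γ = 0.5 × 19.8 × 4.14 × 18.6 = 762.34 kPa.
q_ult = 1129.8 + 762.34 = 1892.2 kPa.
Gross allowable pressure q_all = 1892.2 / 3 = 630.72 kPa.
Allowable wall load = q_all × B = 630.72 × 4.14 = 2611.2 kN per metre run.

≈ 2610 kN/m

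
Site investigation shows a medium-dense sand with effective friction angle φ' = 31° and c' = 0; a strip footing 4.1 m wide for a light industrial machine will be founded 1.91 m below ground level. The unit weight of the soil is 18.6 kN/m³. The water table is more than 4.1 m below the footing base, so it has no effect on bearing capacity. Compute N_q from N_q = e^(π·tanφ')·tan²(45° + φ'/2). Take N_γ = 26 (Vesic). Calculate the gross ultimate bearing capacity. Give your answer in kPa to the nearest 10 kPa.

tan31° = 0.6009, so N_q = e^(π×0.6009)·tan²(60.5°) = 6.604 × 3.124 = 20.63.
q = γ·D_f = 18.6 × 1.91 = 35.526 kPa.
q·N_q = 35.526 × 20.631 = 732.93 kPa
0.5·γ·B·N_γ = 0.5 × 18.6 × 4.1 × 26 = 991.38 kPa
q_ult = 732.93 + 991.38 = 1724.3 kPa.

q_ult ≈ 1720 kPa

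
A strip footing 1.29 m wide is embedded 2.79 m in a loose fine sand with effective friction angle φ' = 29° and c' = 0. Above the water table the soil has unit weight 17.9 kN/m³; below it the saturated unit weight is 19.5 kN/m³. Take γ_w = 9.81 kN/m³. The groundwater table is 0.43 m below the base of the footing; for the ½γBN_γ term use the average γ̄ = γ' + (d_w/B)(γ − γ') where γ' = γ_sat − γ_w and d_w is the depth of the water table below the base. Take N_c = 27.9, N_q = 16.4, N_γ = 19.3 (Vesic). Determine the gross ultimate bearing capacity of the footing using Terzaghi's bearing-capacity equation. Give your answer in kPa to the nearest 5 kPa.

q_ult ≈ 975 kPa

q = γ·D_f = 17.9 × 2.79 = 49.941 kPa.
γ' = 9.69 kN/m³; averaging over the depth B below the base, γ̄ = γ' + (d_w/B)(γ − γ') = 12.427 kN/m³.
q·N_q = 49.941 × 16.4 = 819.03 kPa
0.5·γ·B·N_γ = 0.5 × 12.427 × 1.29 × 19.3 = 154.69 kPa
q_ult = 819.03 + 154.69 = 973.73 kPa.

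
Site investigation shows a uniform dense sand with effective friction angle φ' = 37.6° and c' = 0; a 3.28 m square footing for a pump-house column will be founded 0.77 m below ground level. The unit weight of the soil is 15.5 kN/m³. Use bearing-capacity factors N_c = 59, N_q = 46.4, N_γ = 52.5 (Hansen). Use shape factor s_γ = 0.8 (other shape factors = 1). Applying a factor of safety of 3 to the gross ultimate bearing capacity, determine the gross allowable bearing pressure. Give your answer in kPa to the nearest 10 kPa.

Effective surcharge at the founding depth q = γ·D_f = 15.5 × 0.77 = 11.935 kPa.
q_ult = q·N_q + 0.5·γ·B·N_γ·s_γ
     = 11.935 × 46.4 + 0.5 × 15.5 × 3.28 × 52.5 × 0.8
     = 553.78 + 1067.6 = 1621.4 kPa.
q_all = q_ult / FS = 1621.4 / 3 = 540.47 kPa.

q_all ≈ 540 kPa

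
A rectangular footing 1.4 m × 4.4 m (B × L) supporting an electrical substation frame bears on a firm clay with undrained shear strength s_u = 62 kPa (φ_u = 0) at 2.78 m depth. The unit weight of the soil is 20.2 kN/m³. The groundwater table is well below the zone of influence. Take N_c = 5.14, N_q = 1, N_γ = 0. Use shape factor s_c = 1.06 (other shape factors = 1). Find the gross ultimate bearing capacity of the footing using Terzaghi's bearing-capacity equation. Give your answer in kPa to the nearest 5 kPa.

Overburden at base level: q = 20.2 × 2.78 = 56.156 kPa.
Cohesion term c·N_c·s_c = 62 × 5.14 × 1.06 = 337.8 kPa; surcharge term q·N_q = 56.156 × 1 = 56.156 kPa.
q_ult = 337.8 + 56.156 = 393.96 kPa.

q_ult ≈ 395 kPa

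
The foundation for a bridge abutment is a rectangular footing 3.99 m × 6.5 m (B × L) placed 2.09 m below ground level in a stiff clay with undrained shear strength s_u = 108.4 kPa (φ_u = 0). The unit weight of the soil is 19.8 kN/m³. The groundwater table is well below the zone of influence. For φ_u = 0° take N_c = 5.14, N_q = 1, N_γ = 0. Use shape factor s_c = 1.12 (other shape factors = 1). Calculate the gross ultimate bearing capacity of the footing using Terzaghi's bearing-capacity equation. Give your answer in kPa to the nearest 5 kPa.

q_ult ≈ 665 kPa

Effective surcharge at the founding depth q = γ·D_f = 19.8 × 2.09 = 41.382 kPa.
q_ult = c·N_c·s_c + q·N_q
     = 108.4 × 5.14 × 1.12 + 41.382 × 1
     = 624.04 + 41.382 = 665.42 kPa.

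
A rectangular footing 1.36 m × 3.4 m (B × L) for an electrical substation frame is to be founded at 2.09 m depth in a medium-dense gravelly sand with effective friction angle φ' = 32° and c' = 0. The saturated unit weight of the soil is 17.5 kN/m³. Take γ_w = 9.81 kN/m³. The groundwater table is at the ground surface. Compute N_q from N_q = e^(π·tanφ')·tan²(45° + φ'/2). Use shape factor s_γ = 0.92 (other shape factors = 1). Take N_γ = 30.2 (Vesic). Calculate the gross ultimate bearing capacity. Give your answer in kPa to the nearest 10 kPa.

q_ult ≈ 520 kPa

tan32° = 0.6249, so N_q = e^(π×0.6249)·tan²(61°) = 7.121 × 3.255 = 23.18.
γ' = 17.5 − 9.81 = 7.69 kN/m³ (submerged throughout). q = 7.69 × 2.09 = 16.072 kPa; the same γ' applies in the ½γBN_γ term.
q·N_q = 16.072 × 23.177 = 372.5 kPa
0.5·γ·B·N_γ·s_γ = 0.5 × 7.69 × 1.36 × 30.2 × 0.92 = 145.29 kPa
q_ult = 372.5 + 145.29 = 517.79 kPa.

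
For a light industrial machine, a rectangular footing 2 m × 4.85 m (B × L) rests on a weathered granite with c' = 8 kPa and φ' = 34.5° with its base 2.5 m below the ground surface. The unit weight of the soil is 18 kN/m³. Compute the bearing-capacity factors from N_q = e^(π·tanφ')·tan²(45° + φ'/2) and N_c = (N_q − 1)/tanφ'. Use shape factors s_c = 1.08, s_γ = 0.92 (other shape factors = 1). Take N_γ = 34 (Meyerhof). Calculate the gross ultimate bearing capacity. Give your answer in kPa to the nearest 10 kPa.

tan34.5° = 0.6873, so N_q = e^(π×0.6873)·tan²(62.25°) = 8.664 × 3.613 = 31.3.
N_c = (31.3 − 1)/tan34.5° = 44.09.
Effective surcharge at the founding depth q = γ·D_f = 18 × 2.5 = 45 kPa.
q_ult = c·N_c·s_c + q·N_q + 0.5·γ·B·N_γ·s_γ
     = 8 × 44.085 × 1.08 + 45 × 31.299 + 0.5 × 18 × 2 × 34 × 0.92
     = 380.9 + 1408.5 + 563.04 = 2352.4 kPa.

q_ult ≈ 2350 kPa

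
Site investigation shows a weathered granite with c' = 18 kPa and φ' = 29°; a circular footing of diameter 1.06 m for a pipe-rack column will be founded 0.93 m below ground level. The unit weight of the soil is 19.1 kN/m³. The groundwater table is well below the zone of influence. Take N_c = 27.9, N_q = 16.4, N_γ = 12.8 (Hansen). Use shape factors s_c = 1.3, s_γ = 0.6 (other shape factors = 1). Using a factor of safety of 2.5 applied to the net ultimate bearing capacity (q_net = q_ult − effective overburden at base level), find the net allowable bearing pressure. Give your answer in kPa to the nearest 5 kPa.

Overburden at base level: q = 19.1 × 0.93 = 17.763 kPa.
Cohesion term c·N_c·s_c = 18 × 27.9 × 1.3 = 652.86 kPa; surcharge term q·N_q = 17.763 × 16.4 = 291.31 kPa; self-weight term 0.5·γ·B·N_γ·s_γ = 0.5 × 19.1 × 1.06 × 12.8 × 0.6 = 77.745 kPa.
q_ult = 652.86 + 291.31 + 77.745 = 1021.9 kPa.
Net ultimate: q_net = 1021.9 − 17.763 = 1004.2 kPa.
q_all(net) = 1004.2 / 2.5 = 401.66 kPa.

q_all(net) ≈ 400 kPa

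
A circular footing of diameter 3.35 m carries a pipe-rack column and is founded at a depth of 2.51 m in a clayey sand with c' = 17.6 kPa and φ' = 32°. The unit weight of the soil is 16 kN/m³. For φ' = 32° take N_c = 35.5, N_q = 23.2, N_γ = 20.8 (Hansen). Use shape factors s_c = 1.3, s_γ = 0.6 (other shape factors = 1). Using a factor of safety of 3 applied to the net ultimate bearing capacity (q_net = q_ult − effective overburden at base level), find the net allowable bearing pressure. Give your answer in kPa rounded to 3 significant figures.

q_all(net) ≈ 679 kPa

Effective surcharge at the founding depth q = γ·D_f = 16 × 2.51 = 40.16 kPa.
q_ult = c·N_c·s_c + q·N_q + 0.5·γ·B·N_γ·s_γ
     = 17.6 × 35.5 × 1.3 + 40.16 × 23.2 + 0.5 × 16 × 3.35 × 20.8 × 0.6
     = 812.24 + 931.71 + 334.46 = 2078.4 kPa.
Net ultimate: q_net = 2078.4 − 40.16 = 2038.3 kPa.
q_all(net) = 2038.3 / 3 = 679.42 kPa.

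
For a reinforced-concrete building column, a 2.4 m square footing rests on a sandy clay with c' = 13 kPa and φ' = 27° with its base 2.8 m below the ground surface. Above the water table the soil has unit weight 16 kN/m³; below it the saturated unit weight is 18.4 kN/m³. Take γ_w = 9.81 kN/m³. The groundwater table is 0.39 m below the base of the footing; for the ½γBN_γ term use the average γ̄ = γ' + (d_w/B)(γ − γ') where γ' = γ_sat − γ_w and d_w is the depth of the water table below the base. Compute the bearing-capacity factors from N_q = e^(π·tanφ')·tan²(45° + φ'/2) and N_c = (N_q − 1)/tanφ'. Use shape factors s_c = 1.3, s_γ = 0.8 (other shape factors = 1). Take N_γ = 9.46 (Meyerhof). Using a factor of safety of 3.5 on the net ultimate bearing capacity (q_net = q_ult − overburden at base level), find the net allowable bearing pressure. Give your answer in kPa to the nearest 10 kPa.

q_all(net) ≈ 300 kPa

N_q = e^(π·tan27°)·tan²(58.5°) = 13.2; N_c = (N_q − 1)/tanφ' = 23.94.
Overburden at base level: q = 16 × 2.8 = 44.8 kPa.
The water table is 0.39 m below the base (< B = 2.4 m), so the ½γBN_γ term uses γ̄ = γ' + (d_w/B)(γ − γ') = 8.59 + (0.39/2.4)(16 − 8.59) = 9.7941 kN/m³.
Cohesion term c·N_c·s_c = 13 × 23.942 × 1.3 = 404.62 kPa; surcharge term q·N_q = 44.8 × 13.199 = 591.32 kPa; self-weight term 0.5·γ·B·N_γ·s_γ = 0.5 × 9.7941 × 2.4 × 9.46 × 0.8 = 88.946 kPa.
q_ult = 404.62 + 591.32 + 88.946 = 1084.9 kPa.
q_net = 1084.9 − 44.8 = 1040.1 kPa.
q_all(net) = 1040.1 / 3.5 = 297.17 kPa.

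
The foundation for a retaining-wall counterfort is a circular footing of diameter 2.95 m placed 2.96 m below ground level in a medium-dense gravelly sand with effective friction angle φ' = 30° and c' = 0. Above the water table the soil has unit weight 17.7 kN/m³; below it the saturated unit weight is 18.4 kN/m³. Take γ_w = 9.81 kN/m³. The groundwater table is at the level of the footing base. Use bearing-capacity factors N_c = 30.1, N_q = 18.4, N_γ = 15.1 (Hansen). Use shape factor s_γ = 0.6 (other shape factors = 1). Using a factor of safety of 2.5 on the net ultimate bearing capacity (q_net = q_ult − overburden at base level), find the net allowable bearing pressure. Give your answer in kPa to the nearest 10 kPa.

q_all(net) ≈ 410 kPa

Effective surcharge at the founding depth q = γ·D_f = 17.7 × 2.96 = 52.392 kPa.
The water table coincides with the base, so in the self-weight term γ → γ' = 8.59 kN/m³.
q_ult = q·N_q + 0.5·γ·B·N_γ·s_γ
     = 52.392 × 18.4 + 0.5 × 8.59 × 2.95 × 15.1 × 0.6
     = 964.01 + 114.79 = 1078.8 kPa.
q_net = 1078.8 − 52.392 = 1026.4 kPa.
q_all(net) = 1026.4 / 2.5 = 410.57 kPa.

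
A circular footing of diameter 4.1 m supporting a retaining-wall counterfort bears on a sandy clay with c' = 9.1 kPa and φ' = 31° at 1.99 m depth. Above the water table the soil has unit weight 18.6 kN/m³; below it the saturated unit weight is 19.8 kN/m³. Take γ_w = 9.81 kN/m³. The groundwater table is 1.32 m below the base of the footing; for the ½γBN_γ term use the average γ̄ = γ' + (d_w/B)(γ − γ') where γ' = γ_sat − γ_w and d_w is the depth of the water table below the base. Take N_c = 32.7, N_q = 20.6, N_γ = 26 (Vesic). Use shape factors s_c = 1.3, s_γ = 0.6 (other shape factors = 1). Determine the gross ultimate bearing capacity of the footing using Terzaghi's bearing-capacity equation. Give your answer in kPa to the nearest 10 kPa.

q_ult ≈ 1560 kPa

q = γ·D_f = 18.6 × 1.99 = 37.014 kPa.
γ' = 9.99 kN/m³; averaging over the depth B below the base, γ̄ = γ' + (d_w/B)(γ − γ') = 12.762 kN/m³.
c·N_c·s_c = 9.1 × 32.7 × 1.3 = 386.84 kPa
q·N_q = 37.014 × 20.6 = 762.49 kPa
0.5·γ·B·N_γ·s_γ = 0.5 × 12.762 × 4.1 × 26 × 0.6 = 408.13 kPa
q_ult = 386.84 + 762.49 + 408.13 = 1557.5 kPa.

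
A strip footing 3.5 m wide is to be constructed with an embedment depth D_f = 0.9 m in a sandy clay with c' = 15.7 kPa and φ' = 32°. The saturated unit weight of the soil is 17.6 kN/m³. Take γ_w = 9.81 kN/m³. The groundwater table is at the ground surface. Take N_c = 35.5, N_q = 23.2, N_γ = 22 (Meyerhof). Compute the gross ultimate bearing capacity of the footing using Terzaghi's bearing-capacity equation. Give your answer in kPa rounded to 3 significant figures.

q_ult ≈ 1020 kPa

γ' = 17.6 − 9.81 = 7.79 kN/m³ (submerged throughout). q = 7.79 × 0.9 = 7.011 kPa; the same γ' applies in the ½γBN_γ term.
c·N_c = 15.7 × 35.5 = 557.35 kPa
q·N_q = 7.011 × 23.2 = 162.66 kPa
0.5·γ·B·N_γ = 0.5 × 7.79 × 3.5 × 22 = 299.92 kPa
q_ult = 557.35 + 162.66 + 299.92 = 1019.9 kPa.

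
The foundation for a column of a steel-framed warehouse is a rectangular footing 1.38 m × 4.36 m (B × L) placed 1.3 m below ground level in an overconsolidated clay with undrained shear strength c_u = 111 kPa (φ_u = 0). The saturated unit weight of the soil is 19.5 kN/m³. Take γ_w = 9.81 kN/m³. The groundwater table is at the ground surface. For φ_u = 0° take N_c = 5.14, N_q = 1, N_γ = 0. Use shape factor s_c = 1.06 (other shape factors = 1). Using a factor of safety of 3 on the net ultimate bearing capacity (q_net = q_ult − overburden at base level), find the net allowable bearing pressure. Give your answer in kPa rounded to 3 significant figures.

q_all(net) ≈ 202 kPa

Water table at ground surface, so effective unit weight γ' = 19.5 − 9.81 = 9.69 kN/m³ is used throughout; overburden q = 9.69 × 1.3 = 12.597 kPa.
Cohesion term c·N_c·s_c = 111 × 5.14 × 1.06 = 604.77 kPa; surcharge term q·N_q = 12.597 × 1 = 12.597 kPa.
q_ult = 604.77 + 12.597 = 617.37 kPa.
q_net = 617.37 − 12.597 = 604.77 kPa.
q_all(net) = 604.77 / 3 = 201.59 kPa.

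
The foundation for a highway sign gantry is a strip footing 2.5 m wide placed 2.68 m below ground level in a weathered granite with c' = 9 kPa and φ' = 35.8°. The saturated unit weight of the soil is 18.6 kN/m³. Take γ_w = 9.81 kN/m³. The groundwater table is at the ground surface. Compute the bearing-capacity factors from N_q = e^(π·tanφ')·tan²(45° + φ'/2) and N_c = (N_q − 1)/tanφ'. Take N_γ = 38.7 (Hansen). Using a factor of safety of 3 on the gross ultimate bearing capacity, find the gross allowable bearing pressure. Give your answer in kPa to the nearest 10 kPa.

q_all ≈ 580 kPa

N_q = e^(π·tan35.8°)·tan²(62.9°) = 36.81; N_c = (N_q − 1)/tanφ' = 49.65.
With the water table at the surface the whole profile is submerged: γ' = 18.6 − 9.81 = 8.79 kN/m³, so q = γ'·D_f = 23.557 kPa; the same γ' applies in the ½γBN_γ term.
q_ult = c·N_c + q·N_q + 0.5·γ·B·N_γ
     = 9 × 49.649 + 23.557 × 36.808 + 0.5 × 8.79 × 2.5 × 38.7
     = 446.84 + 867.1 + 425.22 = 1739.2 kPa.
q_all = 1739.2 / 3 = 579.72 kPa.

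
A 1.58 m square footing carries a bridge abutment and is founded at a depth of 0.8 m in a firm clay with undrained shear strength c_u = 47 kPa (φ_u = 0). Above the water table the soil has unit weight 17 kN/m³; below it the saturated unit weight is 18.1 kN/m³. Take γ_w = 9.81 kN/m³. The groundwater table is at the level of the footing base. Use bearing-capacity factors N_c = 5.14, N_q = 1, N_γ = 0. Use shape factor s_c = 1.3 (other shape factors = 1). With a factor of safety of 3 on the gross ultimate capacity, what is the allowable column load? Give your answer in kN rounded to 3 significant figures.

q = γ·D_f = 17 × 0.8 = 13.6 kPa.
c·N_c·s_c = 47 × 5.14 × 1.3 = 314.05 kPa
q·N_q = 13.6 × 1 = 13.6 kPa
q_ult = 314.05 + 13.6 = 327.65 kPa.
Gross allowable pressure q_all = 327.65 / 3 = 109.22 kPa.
Footing area = 2.4964 m², so allowable column load = 109.22 × 2.4964 = 272.65 kN.

P_all ≈ 273 kN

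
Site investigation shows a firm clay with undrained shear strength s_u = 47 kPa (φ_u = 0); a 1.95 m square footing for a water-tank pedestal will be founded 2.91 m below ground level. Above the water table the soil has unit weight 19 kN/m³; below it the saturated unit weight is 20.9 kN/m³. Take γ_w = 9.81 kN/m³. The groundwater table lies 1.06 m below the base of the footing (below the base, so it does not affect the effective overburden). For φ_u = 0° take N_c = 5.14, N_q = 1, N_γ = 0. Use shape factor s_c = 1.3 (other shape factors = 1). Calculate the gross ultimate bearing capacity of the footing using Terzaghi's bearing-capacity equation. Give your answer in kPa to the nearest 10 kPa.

q_ult ≈ 370 kPa

Effective surcharge at the founding depth q = γ·D_f = 19 × 2.91 = 55.29 kPa.
q_ult = c·N_c·s_c + q·N_q
     = 47 × 5.14 × 1.3 + 55.29 × 1
     = 314.05 + 55.29 = 369.34 kPa.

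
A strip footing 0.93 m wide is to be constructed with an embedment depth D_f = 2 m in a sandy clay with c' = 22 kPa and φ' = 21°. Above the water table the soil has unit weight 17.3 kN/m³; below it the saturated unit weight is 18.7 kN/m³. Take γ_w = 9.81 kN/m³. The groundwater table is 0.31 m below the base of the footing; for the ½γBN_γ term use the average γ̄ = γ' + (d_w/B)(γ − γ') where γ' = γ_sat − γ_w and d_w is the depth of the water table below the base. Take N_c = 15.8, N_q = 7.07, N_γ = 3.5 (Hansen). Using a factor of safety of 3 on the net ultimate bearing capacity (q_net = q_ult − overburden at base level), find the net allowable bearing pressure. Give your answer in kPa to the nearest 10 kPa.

q_all(net) ≈ 190 kPa

Effective surcharge at the founding depth q = γ·D_f = 17.3 × 2 = 34.6 kPa.
With d_w = 0.31 m < B, γ̄ = 8.89 + (0.31/0.93) × (17.3 − 8.89) = 11.693 kN/m³.
q_ult = c·N_c + q·N_q + 0.5·γ·B·N_γ
     = 22 × 15.8 + 34.6 × 7.07 + 0.5 × 11.693 × 0.93 × 3.5
     = 347.6 + 244.62 + 19.031 = 611.25 kPa.
q_net = 611.25 − 34.6 = 576.65 kPa.
q_all(net) = 576.65 / 3 = 192.22 kPa.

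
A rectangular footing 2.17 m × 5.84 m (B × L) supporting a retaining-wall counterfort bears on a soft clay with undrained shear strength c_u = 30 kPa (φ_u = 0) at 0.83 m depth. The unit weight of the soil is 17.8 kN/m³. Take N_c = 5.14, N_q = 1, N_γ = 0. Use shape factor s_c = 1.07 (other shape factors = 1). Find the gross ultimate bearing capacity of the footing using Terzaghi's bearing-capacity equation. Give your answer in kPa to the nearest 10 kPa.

q_ult ≈ 180 kPa

Effective surcharge at the founding depth q = γ·D_f = 17.8 × 0.83 = 14.774 kPa.
q_ult = c·N_c·s_c + q·N_q
     = 30 × 5.14 × 1.07 + 14.774 × 1
     = 164.99 + 14.774 = 179.77 kPa.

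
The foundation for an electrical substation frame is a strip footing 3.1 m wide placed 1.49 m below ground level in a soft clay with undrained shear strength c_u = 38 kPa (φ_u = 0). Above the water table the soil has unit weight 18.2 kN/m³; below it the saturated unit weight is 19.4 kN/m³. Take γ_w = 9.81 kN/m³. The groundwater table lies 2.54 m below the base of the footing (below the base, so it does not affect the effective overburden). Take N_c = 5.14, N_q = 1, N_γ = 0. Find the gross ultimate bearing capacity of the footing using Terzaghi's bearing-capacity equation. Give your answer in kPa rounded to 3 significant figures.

q_ult ≈ 222 kPa

Effective surcharge at the founding depth q = γ·D_f = 18.2 × 1.49 = 27.118 kPa.
q_ult = c·N_c + q·N_q
     = 38 × 5.14 + 27.118 × 1
     = 195.32 + 27.118 = 222.44 kPa.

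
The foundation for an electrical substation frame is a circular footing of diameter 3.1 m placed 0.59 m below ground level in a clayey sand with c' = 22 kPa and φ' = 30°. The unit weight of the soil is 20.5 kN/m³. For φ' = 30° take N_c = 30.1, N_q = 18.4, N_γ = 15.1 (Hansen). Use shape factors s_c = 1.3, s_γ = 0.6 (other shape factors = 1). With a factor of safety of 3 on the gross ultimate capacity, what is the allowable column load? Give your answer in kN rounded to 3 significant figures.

q = γ·D_f = 20.5 × 0.59 = 12.095 kPa.
c·N_c·s_c = 22 × 30.1 × 1.3 = 860.86 kPa
q·N_q = 12.095 × 18.4 = 222.55 kPa
0.5·γ·B·N_γ·s_γ = 0.5 × 20.5 × 3.1 × 15.1 × 0.6 = 287.88 kPa
q_ult = 860.86 + 222.55 + 287.88 = 1371.3 kPa.
Gross allowable pressure q_all = 1371.3 / 3 = 457.1 kPa.
Footing area = 7.5477 m², so allowable column load = 457.1 × 7.5477 = 3450 kN.

P_all ≈ 3450 kN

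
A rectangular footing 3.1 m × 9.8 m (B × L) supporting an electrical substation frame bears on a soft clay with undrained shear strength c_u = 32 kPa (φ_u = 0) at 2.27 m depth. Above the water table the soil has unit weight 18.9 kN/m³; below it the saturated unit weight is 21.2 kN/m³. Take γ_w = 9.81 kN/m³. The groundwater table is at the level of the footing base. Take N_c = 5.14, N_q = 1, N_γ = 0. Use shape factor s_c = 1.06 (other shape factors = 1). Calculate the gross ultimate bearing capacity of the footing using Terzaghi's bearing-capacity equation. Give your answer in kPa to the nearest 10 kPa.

q_ult ≈ 220 kPa

Overburden at base level: q = 18.9 × 2.27 = 42.903 kPa.
Cohesion term c·N_c·s_c = 32 × 5.14 × 1.06 = 174.35 kPa; surcharge term q·N_q = 42.903 × 1 = 42.903 kPa.
q_ult = 174.35 + 42.903 = 217.25 kPa.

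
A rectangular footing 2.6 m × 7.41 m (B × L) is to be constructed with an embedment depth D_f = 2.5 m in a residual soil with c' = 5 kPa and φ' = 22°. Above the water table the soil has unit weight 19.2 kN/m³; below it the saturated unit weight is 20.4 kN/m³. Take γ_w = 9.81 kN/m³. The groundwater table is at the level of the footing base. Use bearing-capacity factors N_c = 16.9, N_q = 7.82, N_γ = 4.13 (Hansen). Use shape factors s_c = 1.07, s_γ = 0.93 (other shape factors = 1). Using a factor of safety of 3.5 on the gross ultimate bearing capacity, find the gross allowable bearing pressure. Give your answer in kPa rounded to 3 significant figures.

Overburden at base level: q = 19.2 × 2.5 = 48 kPa.
Below the base the soil is submerged, so the ½γBN_γ term uses γ' = 20.4 − 9.81 = 10.59 kN/m³.
Cohesion term c·N_c·s_c = 5 × 16.9 × 1.07 = 90.415 kPa; surcharge term q·N_q = 48 × 7.82 = 375.36 kPa; self-weight term 0.5·γ·B·N_γ·s_γ = 0.5 × 10.59 × 2.6 × 4.13 × 0.93 = 52.878 kPa.
q_ult = 90.415 + 375.36 + 52.878 = 518.65 kPa.
q_all = 518.65 / 3.5 = 148.19 kPa.

q_all ≈ 148 kPa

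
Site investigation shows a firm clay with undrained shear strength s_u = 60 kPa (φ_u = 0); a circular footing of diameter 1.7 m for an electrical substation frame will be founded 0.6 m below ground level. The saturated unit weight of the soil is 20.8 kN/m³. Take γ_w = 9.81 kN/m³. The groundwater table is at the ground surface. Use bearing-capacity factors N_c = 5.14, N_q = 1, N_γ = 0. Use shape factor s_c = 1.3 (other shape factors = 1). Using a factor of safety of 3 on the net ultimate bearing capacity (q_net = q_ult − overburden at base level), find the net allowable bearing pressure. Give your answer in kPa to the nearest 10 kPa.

q_all(net) ≈ 130 kPa

γ' = 20.8 − 9.81 = 10.99 kN/m³ (submerged throughout). q = 10.99 × 0.6 = 6.594 kPa.
c·N_c·s_c = 60 × 5.14 × 1.3 = 400.92 kPa
q·N_q = 6.594 × 1 = 6.594 kPa
q_ult = 400.92 + 6.594 = 407.51 kPa.
q_net = 407.51 − 6.594 = 400.92 kPa.
q_all(net) = 400.92 / 3 = 133.64 kPa.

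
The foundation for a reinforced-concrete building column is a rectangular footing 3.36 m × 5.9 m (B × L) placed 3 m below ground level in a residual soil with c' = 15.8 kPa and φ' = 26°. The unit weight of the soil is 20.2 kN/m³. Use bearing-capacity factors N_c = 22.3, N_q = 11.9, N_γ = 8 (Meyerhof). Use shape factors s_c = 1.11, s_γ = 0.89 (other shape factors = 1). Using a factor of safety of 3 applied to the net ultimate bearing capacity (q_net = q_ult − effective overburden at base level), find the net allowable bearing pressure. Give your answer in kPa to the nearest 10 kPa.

Overburden at base level: q = 20.2 × 3 = 60.6 kPa.
Cohesion term c·N_c·s_c = 15.8 × 22.3 × 1.11 = 391.1 kPa; surcharge term q·N_q = 60.6 × 11.9 = 721.14 kPa; self-weight term 0.5·γ·B·N_γ·s_γ = 0.5 × 20.2 × 3.36 × 8 × 0.89 = 241.62 kPa.
q_ult = 391.1 + 721.14 + 241.62 = 1353.9 kPa.
Net ultimate: q_net = 1353.9 − 60.6 = 1293.3 kPa.
q_all(net) = 1293.3 / 3 = 431.09 kPa.

q_all(net) ≈ 430 kPa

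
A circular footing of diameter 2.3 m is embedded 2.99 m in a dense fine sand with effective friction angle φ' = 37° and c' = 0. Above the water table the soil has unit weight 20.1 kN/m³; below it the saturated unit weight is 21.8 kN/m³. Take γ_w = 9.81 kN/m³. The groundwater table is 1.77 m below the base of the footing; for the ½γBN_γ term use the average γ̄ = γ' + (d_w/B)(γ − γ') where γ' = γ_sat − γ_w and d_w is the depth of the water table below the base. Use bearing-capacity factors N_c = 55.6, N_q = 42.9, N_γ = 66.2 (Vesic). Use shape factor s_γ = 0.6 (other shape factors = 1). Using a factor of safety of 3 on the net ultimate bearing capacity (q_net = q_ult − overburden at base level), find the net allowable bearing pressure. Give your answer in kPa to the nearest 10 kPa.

q_all(net) ≈ 1120 kPa

Effective surcharge at the founding depth q = γ·D_f = 20.1 × 2.99 = 60.099 kPa.
With d_w = 1.77 m < B, γ̄ = 11.99 + (1.77/2.3) × (20.1 − 11.99) = 18.231 kN/m³.
q_ult = q·N_q + 0.5·γ·B·N_γ·s_γ
     = 60.099 × 42.9 + 0.5 × 18.231 × 2.3 × 66.2 × 0.6
     = 2578.2 + 832.76 = 3411 kPa.
q_net = 3411 − 60.099 = 3350.9 kPa.
q_all(net) = 3350.9 / 3 = 1117 kPa.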